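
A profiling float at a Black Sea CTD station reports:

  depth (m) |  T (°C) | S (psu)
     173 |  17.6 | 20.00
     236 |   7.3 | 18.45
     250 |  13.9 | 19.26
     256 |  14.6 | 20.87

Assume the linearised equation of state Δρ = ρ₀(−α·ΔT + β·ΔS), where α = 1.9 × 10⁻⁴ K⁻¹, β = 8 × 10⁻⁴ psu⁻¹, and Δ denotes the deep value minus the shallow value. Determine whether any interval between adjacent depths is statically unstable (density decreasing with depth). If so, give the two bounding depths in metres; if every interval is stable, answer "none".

Evaluate Δρ/ρ₀ = −αΔT + βΔS across each adjacent pair:
  173–236 m: −αΔT+βΔS = −(1.9 × 10⁻⁴)(-10.3)+(8 × 10⁻⁴)(-1.55) = 7.2 × 10⁻⁴ → stable
  236–250 m: −αΔT+βΔS = −(1.9 × 10⁻⁴)(+6.6)+(8 × 10⁻⁴)(+0.81) = -6.1 × 10⁻⁴ → UNSTABLE
  250–256 m: −αΔT+βΔS = −(1.9 × 10⁻⁴)(+0.7)+(8 × 10⁻⁴)(+1.61) = 1.2 × 10⁻³ → stable
The 236–250 m interval has Δρ < 0: lighter water underlies denser water.

236–250 m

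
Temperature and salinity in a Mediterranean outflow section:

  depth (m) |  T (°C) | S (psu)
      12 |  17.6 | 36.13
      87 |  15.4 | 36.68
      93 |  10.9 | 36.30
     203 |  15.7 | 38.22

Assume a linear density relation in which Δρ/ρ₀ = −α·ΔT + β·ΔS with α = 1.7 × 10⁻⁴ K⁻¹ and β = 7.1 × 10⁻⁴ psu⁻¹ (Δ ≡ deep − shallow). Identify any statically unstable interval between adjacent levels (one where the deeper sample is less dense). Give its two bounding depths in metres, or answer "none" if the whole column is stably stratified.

none

Evaluate Δρ/ρ₀ = −αΔT + βΔS across each adjacent pair:
  12–87 m: −αΔT+βΔS = −(1.7 × 10⁻⁴)(-2.2)+(7.1 × 10⁻⁴)(+0.55) = 7.6 × 10⁻⁴ → stable
  87–93 m: −αΔT+βΔS = −(1.7 × 10⁻⁴)(-4.5)+(7.1 × 10⁻⁴)(-0.38) = 5.0 × 10⁻⁴ → stable
  93–203 m: −αΔT+βΔS = −(1.7 × 10⁻⁴)(+4.8)+(7.1 × 10⁻⁴)(+1.92) = 5.5 × 10⁻⁴ → stable
Every interval has Δρ > 0: the column is stably stratified throughout.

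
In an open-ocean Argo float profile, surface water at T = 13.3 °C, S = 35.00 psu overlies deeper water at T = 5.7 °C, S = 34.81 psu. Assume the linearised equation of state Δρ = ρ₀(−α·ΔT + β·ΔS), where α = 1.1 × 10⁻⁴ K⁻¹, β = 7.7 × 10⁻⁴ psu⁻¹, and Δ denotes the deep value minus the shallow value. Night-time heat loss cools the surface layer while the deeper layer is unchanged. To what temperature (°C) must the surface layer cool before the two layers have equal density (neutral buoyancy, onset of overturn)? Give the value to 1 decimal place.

Neutral buoyancy requires Δρ = 0, i.e. −α(T_deep − T_surf′) + β(S_deep − S_surf) = 0.
T_surf′ = T_deep − (β/α)·ΔS = 5.7 − (7.7 × 10⁻⁴/1.1 × 10⁻⁴)·(-0.19) = 7.030 °C.
Cooling required: 13.3 − (7.030) = 6.270 °C.

7.0 °C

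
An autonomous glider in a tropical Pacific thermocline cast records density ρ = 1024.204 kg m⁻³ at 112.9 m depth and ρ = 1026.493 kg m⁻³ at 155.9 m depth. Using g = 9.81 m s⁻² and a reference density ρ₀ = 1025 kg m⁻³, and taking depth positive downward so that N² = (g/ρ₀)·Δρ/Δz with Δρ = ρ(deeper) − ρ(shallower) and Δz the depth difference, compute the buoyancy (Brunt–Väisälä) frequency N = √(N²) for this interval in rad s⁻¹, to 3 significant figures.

Δρ = 1026.493 − 1024.204 = 2.289 kg m⁻³ over Δz = 155.9 − 112.9 = 43 m.
N² = (9.81/1025) × (2.289/43) = 5.0947 × 10⁻⁴ s⁻².
N = √(5.0947 × 10⁻⁴) = 0.022571 rad s⁻¹ ≈ 0.0226 rad s⁻¹.

0.0226 rad s⁻¹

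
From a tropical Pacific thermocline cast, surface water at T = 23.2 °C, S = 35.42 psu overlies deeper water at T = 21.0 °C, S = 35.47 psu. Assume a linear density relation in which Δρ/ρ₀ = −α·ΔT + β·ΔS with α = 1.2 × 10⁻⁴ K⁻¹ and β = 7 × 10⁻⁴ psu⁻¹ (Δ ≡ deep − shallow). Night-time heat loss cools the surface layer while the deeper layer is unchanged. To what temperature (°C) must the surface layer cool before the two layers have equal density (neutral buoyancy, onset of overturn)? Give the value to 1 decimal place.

20.7 °C

Neutral buoyancy requires Δρ = 0, i.e. −α(T_deep − T_surf′) + β(S_deep − S_surf) = 0.
T_surf′ = T_deep − (β/α)·ΔS = 21.0 − (7 × 10⁻⁴/1.2 × 10⁻⁴)·(+0.05) = 20.708 °C.
Cooling required: 23.2 − (20.708) = 2.492 °C.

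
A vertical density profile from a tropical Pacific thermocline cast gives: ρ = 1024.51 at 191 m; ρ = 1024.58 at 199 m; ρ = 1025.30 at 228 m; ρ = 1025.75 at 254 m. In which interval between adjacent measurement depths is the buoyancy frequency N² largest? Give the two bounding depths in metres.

Compute the density gradient over each adjacent pair:
  191–199 m: Δρ/Δz = 0.07/8 = 8.8 × 10⁻³ kg m⁻⁴
  199–228 m: Δρ/Δz = 0.72/29 = 0.025 kg m⁻⁴
  228–254 m: Δρ/Δz = 0.45/26 = 0.017 kg m⁻⁴
The largest gradient is in the 199–228 m interval — the pycnocline.

199–228 m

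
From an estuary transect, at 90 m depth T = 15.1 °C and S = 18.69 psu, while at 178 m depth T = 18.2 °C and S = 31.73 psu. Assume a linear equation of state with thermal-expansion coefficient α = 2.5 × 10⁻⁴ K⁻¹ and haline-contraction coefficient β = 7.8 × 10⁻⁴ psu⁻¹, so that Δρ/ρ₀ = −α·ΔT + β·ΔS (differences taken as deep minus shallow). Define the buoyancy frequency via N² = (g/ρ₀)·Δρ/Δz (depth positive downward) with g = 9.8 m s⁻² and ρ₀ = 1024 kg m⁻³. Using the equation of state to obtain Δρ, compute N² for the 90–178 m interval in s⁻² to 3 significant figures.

1.05 × 10⁻³ s⁻²

ΔT = +3.1 K, ΔS = +13.04 psu (deep − shallow).
Δρ/ρ₀ = −αΔT + βΔS = -7.75 × 10⁻⁴ + 0.0101712 = 9.3962 × 10⁻³, so Δρ ≈ 9.622 kg m⁻³.
N² = (g/ρ₀)·Δρ/Δz = g·(Δρ/ρ₀)/Δz = 9.8 × 9.3962 × 10⁻³ / 88 = 1.0464 × 10⁻³ s⁻² ≈ 1.05 × 10⁻³ s⁻².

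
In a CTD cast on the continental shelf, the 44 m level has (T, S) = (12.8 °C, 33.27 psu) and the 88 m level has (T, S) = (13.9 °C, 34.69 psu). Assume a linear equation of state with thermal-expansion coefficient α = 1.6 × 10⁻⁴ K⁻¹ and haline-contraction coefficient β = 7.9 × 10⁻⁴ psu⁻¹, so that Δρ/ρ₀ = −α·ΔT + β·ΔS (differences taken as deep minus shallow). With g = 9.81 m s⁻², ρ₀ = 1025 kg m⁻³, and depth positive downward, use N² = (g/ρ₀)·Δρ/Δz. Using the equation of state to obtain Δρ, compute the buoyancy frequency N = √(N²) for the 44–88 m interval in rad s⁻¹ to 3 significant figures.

0.0145 rad s⁻¹

ΔT = +1.1 K, ΔS = +1.42 psu (deep − shallow).
Δρ/ρ₀ = −αΔT + βΔS = -1.76 × 10⁻⁴ + 1.1218 × 10⁻³ = 9.458 × 10⁻⁴, so Δρ ≈ 0.9694 kg m⁻³.
N² = (g/ρ₀)·Δρ/Δz = g·(Δρ/ρ₀)/Δz = 9.81 × 9.458 × 10⁻⁴ / 44 = 2.1087 × 10⁻⁴ s⁻².
N = √(2.1087 × 10⁻⁴) = 0.014521 rad s⁻¹ ≈ 0.0145 rad s⁻¹.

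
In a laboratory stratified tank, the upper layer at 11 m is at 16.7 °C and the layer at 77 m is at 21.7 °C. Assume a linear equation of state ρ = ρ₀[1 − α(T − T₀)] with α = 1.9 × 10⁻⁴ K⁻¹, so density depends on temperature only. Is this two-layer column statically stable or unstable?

ΔT = 21.7 − 16.7 = +5.0 K, so Δρ/ρ₀ = −αΔT = -9.50 × 10⁻⁴.
Δρ/ρ₀ < 0, so Δρ < 0: deeper water is lighter → statically unstable; the column would overturn.

unstable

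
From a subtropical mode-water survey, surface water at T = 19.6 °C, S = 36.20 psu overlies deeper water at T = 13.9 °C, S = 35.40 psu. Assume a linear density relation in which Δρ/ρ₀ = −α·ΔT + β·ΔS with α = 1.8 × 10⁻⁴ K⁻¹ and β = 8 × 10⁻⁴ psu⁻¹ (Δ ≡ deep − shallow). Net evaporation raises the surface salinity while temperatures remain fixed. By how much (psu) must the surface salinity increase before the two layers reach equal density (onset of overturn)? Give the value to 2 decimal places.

0.48 psu

Neutral buoyancy requires −α(T_deep − T_surf) + β(S_deep − S_surf′) = 0.
S_surf′ = S_deep − (α/β)·ΔT = 35.40 − (1.8 × 10⁻⁴/8 × 10⁻⁴)·(-5.7) = 36.6825 psu.
Increase required: 36.6825 − 36.20 = 0.4825 psu.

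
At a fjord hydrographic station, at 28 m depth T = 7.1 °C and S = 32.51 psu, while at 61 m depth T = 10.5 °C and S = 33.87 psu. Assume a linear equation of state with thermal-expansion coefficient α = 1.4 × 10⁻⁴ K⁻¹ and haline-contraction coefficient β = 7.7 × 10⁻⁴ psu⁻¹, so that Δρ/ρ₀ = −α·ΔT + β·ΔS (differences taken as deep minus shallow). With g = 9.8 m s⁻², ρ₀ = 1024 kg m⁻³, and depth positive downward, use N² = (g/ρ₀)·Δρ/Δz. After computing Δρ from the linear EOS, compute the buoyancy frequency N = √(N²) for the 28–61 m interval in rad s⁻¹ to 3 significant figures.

ΔT = +3.4 K, ΔS = +1.36 psu (deep − shallow).
Δρ/ρ₀ = −αΔT + βΔS = -4.76 × 10⁻⁴ + 1.0472 × 10⁻³ = 5.712 × 10⁻⁴, so Δρ ≈ 0.5849 kg m⁻³.
N² = (g/ρ₀)·Δρ/Δz = g·(Δρ/ρ₀)/Δz = 9.8 × 5.712 × 10⁻⁴ / 33 = 1.6963 × 10⁻⁴ s⁻².
N = √(1.6963 × 10⁻⁴) = 0.013024 rad s⁻¹ ≈ 0.0130 rad s⁻¹.

0.0130 rad s⁻¹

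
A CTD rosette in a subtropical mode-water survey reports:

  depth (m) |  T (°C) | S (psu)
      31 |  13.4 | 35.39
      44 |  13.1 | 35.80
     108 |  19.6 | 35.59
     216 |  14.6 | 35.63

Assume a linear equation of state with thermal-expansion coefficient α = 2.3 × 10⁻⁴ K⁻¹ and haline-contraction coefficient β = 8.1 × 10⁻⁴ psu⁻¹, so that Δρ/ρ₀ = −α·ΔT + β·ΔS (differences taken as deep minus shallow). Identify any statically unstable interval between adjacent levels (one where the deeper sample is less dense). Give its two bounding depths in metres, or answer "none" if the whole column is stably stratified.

Evaluate Δρ/ρ₀ = −αΔT + βΔS across each adjacent pair:
  31–44 m: −αΔT+βΔS = −(2.3 × 10⁻⁴)(-0.3)+(8.1 × 10⁻⁴)(+0.41) = 4.0 × 10⁻⁴ → stable
  44–108 m: −αΔT+βΔS = −(2.3 × 10⁻⁴)(+6.5)+(8.1 × 10⁻⁴)(-0.21) = -1.7 × 10⁻³ → UNSTABLE
  108–216 m: −αΔT+βΔS = −(2.3 × 10⁻⁴)(-5.0)+(8.1 × 10⁻⁴)(+0.04) = 1.2 × 10⁻³ → stable
The 44–108 m interval has Δρ < 0: lighter water underlies denser water.

44–108 m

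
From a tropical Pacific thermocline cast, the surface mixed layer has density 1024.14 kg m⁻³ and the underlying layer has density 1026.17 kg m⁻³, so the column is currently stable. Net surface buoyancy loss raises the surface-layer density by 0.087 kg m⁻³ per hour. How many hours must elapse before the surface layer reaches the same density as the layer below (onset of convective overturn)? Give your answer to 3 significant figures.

Density deficit of the surface layer: 1026.17 − 1024.14 = 2.03 kg m⁻³.
Required change = 2.03 / 0.087 = 23.3 hours.

23.3 hours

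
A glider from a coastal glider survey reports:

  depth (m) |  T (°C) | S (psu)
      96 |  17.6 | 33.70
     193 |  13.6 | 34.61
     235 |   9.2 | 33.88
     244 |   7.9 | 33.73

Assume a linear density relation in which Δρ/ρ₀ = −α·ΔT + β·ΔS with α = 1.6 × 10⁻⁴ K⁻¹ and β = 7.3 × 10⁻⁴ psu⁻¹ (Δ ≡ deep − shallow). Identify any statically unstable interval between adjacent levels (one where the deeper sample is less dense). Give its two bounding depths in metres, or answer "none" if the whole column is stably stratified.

Evaluate Δρ/ρ₀ = −αΔT + βΔS across each adjacent pair:
  96–193 m: −αΔT+βΔS = −(1.6 × 10⁻⁴)(-4.0)+(7.3 × 10⁻⁴)(+0.91) = 1.3 × 10⁻³ → stable
  193–235 m: −αΔT+βΔS = −(1.6 × 10⁻⁴)(-4.4)+(7.3 × 10⁻⁴)(-0.73) = 1.7 × 10⁻⁴ → stable
  235–244 m: −αΔT+βΔS = −(1.6 × 10⁻⁴)(-1.3)+(7.3 × 10⁻⁴)(-0.15) = 9.9 × 10⁻⁵ → stable
Every interval has Δρ > 0: the column is stably stratified throughout.

none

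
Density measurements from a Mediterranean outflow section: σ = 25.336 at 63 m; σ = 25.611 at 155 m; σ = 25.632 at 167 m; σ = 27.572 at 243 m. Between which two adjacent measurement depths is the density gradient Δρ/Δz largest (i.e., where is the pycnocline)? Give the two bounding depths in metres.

167–243 m

Compute the density gradient over each adjacent pair:
  63–155 m: Δρ/Δz = 0.275/92 = 3.0 × 10⁻³ kg m⁻⁴
  155–167 m: Δρ/Δz = 0.021/12 = 1.8 × 10⁻³ kg m⁻⁴
  167–243 m: Δρ/Δz = 1.940/76 = 0.026 kg m⁻⁴
The largest gradient is in the 167–243 m interval — the pycnocline.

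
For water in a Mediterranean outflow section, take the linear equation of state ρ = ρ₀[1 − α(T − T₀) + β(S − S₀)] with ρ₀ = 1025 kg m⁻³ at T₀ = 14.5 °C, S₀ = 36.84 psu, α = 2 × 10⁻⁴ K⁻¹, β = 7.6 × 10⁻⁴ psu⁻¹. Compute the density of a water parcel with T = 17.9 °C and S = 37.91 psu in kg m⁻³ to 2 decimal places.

T − T₀ = +3.4 K, S − S₀ = +1.07 psu.
Bracket = 1 − α·(+3.4) + β·(+1.07) = 1 + (1.332 × 10⁻⁴) = 1.0001332.
ρ = 1025 × 1.0001332 = 1025.14 kg m⁻³.

1025.14 kg m⁻³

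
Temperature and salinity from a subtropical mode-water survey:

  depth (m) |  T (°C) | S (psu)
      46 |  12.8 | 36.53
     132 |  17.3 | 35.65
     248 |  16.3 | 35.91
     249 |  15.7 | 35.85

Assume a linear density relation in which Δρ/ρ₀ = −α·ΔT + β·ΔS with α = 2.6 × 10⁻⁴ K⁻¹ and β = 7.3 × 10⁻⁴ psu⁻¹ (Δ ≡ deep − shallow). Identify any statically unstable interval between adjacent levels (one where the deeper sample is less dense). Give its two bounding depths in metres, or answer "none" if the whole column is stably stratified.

Evaluate Δρ/ρ₀ = −αΔT + βΔS across each adjacent pair:
  46–132 m: −αΔT+βΔS = −(2.6 × 10⁻⁴)(+4.5)+(7.3 × 10⁻⁴)(-0.88) = -1.8 × 10⁻³ → UNSTABLE
  132–248 m: −αΔT+βΔS = −(2.6 × 10⁻⁴)(-1.0)+(7.3 × 10⁻⁴)(+0.26) = 4.5 × 10⁻⁴ → stable
  248–249 m: −αΔT+βΔS = −(2.6 × 10⁻⁴)(-0.6)+(7.3 × 10⁻⁴)(-0.06) = 1.1 × 10⁻⁴ → stable
The 46–132 m interval has Δρ < 0: lighter water underlies denser water.

46–132 m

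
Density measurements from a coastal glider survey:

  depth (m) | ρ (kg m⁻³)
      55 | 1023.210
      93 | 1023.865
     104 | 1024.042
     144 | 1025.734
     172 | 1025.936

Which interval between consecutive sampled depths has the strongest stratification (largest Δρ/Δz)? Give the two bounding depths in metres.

104–144 m

Compute the density gradient over each adjacent pair:
  55–93 m: Δρ/Δz = 0.655/38 = 0.017 kg m⁻⁴
  93–104 m: Δρ/Δz = 0.177/11 = 0.016 kg m⁻⁴
  104–144 m: Δρ/Δz = 1.692/40 = 0.042 kg m⁻⁴
  144–172 m: Δρ/Δz = 0.202/28 = 7.2 × 10⁻³ kg m⁻⁴
The largest gradient is in the 104–144 m interval — the pycnocline.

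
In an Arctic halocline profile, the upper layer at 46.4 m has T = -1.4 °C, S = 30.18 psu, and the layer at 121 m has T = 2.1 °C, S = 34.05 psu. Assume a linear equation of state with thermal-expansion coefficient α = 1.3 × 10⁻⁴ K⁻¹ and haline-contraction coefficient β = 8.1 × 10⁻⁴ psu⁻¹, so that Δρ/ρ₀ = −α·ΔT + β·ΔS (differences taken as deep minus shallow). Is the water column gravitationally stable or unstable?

stable

ΔT = 2.1 − -1.4 = +3.5 K and ΔS = 34.05 − 30.18 = +3.87 psu (deep − shallow).
−αΔT = -4.55 × 10⁻⁴; βΔS = 3.1347 × 10⁻³; sum Δρ/ρ₀ = 2.6797 × 10⁻³.
Δρ/ρ₀ > 0, so Δρ > 0: deeper water is denser → statically stable.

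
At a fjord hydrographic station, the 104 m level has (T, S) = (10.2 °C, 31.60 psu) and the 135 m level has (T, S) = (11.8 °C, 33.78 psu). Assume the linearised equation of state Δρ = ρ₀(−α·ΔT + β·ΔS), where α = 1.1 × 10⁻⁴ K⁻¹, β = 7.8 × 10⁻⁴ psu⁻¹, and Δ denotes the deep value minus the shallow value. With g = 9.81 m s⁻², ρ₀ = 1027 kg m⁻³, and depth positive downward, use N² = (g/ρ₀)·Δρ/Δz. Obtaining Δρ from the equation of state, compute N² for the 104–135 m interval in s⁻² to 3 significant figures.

ΔT = +1.6 K, ΔS = +2.18 psu (deep − shallow).
Δρ/ρ₀ = −αΔT + βΔS = -1.76 × 10⁻⁴ + 1.7004 × 10⁻³ = 1.5244 × 10⁻³, so Δρ ≈ 1.566 kg m⁻³.
N² = (g/ρ₀)·Δρ/Δz = g·(Δρ/ρ₀)/Δz = 9.81 × 1.5244 × 10⁻³ / 31 = 4.8240 × 10⁻⁴ s⁻² ≈ 4.82 × 10⁻⁴ s⁻².

4.82 × 10⁻⁴ s⁻²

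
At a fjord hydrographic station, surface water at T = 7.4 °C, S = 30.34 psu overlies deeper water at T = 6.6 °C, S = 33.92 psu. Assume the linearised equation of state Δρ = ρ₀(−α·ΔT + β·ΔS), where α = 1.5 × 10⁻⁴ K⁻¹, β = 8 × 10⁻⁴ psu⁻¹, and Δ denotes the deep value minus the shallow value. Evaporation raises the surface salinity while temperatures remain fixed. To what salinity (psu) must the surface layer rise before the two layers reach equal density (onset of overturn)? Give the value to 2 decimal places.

Neutral buoyancy requires −α(T_deep − T_surf) + β(S_deep − S_surf′) = 0.
S_surf′ = S_deep − (α/β)·ΔT = 33.92 − (1.5 × 10⁻⁴/8 × 10⁻⁴)·(-0.8) = 34.0700 psu.
Increase required: 34.0700 − 30.34 = 3.7300 psu.

34.07 psu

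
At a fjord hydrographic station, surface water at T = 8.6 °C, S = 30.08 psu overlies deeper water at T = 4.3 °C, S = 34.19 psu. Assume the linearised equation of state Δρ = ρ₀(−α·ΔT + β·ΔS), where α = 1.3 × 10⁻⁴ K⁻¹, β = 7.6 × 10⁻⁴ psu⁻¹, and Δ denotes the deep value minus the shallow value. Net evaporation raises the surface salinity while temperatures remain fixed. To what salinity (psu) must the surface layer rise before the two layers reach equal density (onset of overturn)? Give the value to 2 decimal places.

Neutral buoyancy requires −α(T_deep − T_surf) + β(S_deep − S_surf′) = 0.
S_surf′ = S_deep − (α/β)·ΔT = 34.19 − (1.3 × 10⁻⁴/7.6 × 10⁻⁴)·(-4.3) = 34.9255 psu.
Increase required: 34.9255 − 30.08 = 4.8455 psu.

34.93 psu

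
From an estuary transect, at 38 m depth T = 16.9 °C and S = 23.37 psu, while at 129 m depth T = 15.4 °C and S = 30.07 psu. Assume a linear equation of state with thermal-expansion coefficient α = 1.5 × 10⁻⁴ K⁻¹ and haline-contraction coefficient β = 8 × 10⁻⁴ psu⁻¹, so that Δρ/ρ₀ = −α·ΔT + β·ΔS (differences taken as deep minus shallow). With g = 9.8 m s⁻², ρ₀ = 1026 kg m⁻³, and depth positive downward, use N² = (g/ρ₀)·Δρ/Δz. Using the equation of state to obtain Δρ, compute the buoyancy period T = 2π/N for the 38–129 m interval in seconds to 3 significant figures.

ΔT = -1.5 K, ΔS = +6.70 psu (deep − shallow).
Δρ/ρ₀ = −αΔT + βΔS = 2.25 × 10⁻⁴ + 5.36 × 10⁻³ = 5.585 × 10⁻³, so Δρ ≈ 5.730 kg m⁻³.
N² = (g/ρ₀)·Δρ/Δz = g·(Δρ/ρ₀)/Δz = 9.8 × 5.585 × 10⁻³ / 91 = 6.0146 × 10⁻⁴ s⁻².
N = √(6.0146 × 10⁻⁴) = 0.024525 rad s⁻¹ → T = 2π/N = 256.20 s ≈ 256 s.

256 s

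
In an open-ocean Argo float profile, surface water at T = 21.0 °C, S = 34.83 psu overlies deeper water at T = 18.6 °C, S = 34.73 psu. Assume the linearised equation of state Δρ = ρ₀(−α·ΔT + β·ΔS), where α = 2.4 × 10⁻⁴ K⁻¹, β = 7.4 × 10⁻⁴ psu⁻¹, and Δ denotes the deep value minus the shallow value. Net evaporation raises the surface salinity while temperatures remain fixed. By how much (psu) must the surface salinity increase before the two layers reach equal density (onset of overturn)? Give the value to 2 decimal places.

Neutral buoyancy requires −α(T_deep − T_surf) + β(S_deep − S_surf′) = 0.
S_surf′ = S_deep − (α/β)·ΔT = 34.73 − (2.4 × 10⁻⁴/7.4 × 10⁻⁴)·(-2.4) = 35.5084 psu.
Increase required: 35.5084 − 34.83 = 0.6784 psu.

0.68 psu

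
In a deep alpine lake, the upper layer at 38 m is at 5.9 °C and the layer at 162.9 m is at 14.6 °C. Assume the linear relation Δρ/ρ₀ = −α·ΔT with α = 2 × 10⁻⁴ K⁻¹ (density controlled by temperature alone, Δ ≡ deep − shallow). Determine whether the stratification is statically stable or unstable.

unstable

ΔT = 14.6 − 5.9 = +8.7 K, so Δρ/ρ₀ = −αΔT = -1.74 × 10⁻³.
Δρ/ρ₀ < 0, so Δρ < 0: deeper water is lighter → statically unstable; the column would overturn.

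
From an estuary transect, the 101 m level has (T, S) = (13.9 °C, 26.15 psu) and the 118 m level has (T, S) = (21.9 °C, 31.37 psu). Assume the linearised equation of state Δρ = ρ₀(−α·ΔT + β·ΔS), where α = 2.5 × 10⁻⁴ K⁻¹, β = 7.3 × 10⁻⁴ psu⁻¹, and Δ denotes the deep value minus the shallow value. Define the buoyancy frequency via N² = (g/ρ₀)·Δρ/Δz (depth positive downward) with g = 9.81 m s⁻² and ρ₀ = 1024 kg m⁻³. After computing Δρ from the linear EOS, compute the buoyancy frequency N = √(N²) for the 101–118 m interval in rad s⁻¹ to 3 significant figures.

ΔT = +8.0 K, ΔS = +5.22 psu (deep − shallow).
Δρ/ρ₀ = −αΔT + βΔS = -2.00 × 10⁻³ + 3.8106 × 10⁻³ = 1.8106 × 10⁻³, so Δρ ≈ 1.854 kg m⁻³.
N² = (g/ρ₀)·Δρ/Δz = g·(Δρ/ρ₀)/Δz = 9.81 × 1.8106 × 10⁻³ / 17 = 1.0448 × 10⁻³ s⁻².
N = √(1.0448 × 10⁻³) = 0.032323 rad s⁻¹ ≈ 0.0323 rad s⁻¹.

0.0323 rad s⁻¹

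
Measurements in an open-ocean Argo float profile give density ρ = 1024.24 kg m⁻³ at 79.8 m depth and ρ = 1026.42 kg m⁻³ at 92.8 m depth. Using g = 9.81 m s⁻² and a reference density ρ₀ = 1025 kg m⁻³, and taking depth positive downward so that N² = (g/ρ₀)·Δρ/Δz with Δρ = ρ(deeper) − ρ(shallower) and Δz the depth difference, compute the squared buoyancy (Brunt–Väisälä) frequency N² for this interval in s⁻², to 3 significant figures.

Δρ = 1026.42 − 1024.24 = 2.18 kg m⁻³ over Δz = 92.8 − 79.8 = 13 m.
N² = (9.81/1025) × (2.18/13) = 1.6049 × 10⁻³ s⁻² ≈ 1.60 × 10⁻³ s⁻².
A positive N² confirms static stability across the interval.

1.60 × 10⁻³ s⁻²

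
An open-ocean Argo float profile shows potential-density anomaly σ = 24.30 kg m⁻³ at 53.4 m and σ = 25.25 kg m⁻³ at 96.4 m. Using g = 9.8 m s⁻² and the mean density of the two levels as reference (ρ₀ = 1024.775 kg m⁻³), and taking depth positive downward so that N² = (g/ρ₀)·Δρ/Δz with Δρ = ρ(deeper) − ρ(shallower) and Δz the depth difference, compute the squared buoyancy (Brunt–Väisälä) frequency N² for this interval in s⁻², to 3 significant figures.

2.11 × 10⁻⁴ s⁻²

Δρ = 1025.25 − 1024.30 = 0.95 kg m⁻³ over Δz = 96.4 − 53.4 = 43 m.
N² = (9.8/1024.775) × (0.95/43) = 2.1128 × 10⁻⁴ s⁻² ≈ 2.11 × 10⁻⁴ s⁻².
Since Δρ > 0 the layer is stably stratified.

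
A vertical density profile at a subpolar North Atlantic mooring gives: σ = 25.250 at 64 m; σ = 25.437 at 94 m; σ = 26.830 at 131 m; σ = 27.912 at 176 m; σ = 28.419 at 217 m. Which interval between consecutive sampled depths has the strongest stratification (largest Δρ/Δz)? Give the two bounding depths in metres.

94–131 m

Compute the density gradient over each adjacent pair:
  64–94 m: Δρ/Δz = 0.187/30 = 6.2 × 10⁻³ kg m⁻⁴
  94–131 m: Δρ/Δz = 1.393/37 = 0.038 kg m⁻⁴
  131–176 m: Δρ/Δz = 1.082/45 = 0.024 kg m⁻⁴
  176–217 m: Δρ/Δz = 0.507/41 = 0.012 kg m⁻⁴
The largest gradient is in the 94–131 m interval — the pycnocline.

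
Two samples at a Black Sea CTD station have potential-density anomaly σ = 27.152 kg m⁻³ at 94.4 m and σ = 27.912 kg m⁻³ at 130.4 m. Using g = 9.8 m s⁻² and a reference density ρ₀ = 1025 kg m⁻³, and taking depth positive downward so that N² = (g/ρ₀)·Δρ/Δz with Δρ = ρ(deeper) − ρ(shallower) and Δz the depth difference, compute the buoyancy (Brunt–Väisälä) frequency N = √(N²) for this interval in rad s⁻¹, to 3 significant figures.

Δρ = 1027.912 − 1027.152 = 0.760 kg m⁻³ over Δz = 130.4 − 94.4 = 36 m.
N² = (9.8/1025) × (0.760/36) = 2.0184 × 10⁻⁴ s⁻².
N = √(2.0184 × 10⁻⁴) = 0.014207 rad s⁻¹ ≈ 0.0142 rad s⁻¹.
N² > 0, so the interval is statically stable.

0.0142 rad s⁻¹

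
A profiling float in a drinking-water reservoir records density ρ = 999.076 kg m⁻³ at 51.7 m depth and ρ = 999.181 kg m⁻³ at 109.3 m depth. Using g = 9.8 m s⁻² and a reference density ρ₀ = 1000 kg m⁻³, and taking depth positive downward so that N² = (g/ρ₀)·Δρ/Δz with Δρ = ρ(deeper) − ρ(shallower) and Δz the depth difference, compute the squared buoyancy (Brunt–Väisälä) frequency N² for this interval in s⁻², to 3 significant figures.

Δρ = 999.181 − 999.076 = 0.105 kg m⁻³ over Δz = 109.3 − 51.7 = 57.6 m.
N² = (9.8/1000) × (0.105/57.6) = 1.7865 × 10⁻⁵ s⁻² ≈ 1.79 × 10⁻⁵ s⁻².

1.79 × 10⁻⁵ s⁻²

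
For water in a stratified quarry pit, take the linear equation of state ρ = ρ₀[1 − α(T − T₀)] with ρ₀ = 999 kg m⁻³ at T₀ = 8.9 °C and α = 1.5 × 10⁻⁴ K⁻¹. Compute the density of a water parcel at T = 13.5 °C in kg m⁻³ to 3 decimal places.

T − T₀ = +4.6 K.
Bracket = 1 − α·(+4.6) = 1 + (-6.90 × 10⁻⁴) = 0.9993100.
ρ = 999 × 0.9993100 = 998.311 kg m⁻³.

998.311 kg m⁻³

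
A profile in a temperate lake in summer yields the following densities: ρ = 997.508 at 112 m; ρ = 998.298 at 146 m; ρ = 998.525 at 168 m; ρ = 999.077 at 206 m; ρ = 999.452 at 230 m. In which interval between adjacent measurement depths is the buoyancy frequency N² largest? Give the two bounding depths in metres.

112–146 m

Compute the density gradient over each adjacent pair:
  112–146 m: Δρ/Δz = 0.790/34 = 0.023 kg m⁻⁴
  146–168 m: Δρ/Δz = 0.227/22 = 0.010 kg m⁻⁴
  168–206 m: Δρ/Δz = 0.552/38 = 0.015 kg m⁻⁴
  206–230 m: Δρ/Δz = 0.375/24 = 0.016 kg m⁻⁴
The largest gradient is in the 112–146 m interval — the pycnocline.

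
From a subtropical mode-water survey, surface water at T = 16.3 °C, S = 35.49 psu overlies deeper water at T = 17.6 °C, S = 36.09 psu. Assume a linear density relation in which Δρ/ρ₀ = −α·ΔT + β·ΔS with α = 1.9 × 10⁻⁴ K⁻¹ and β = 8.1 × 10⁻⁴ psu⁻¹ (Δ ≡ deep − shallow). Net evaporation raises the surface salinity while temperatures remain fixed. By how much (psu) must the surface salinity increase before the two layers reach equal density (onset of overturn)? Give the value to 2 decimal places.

0.30 psu

Neutral buoyancy requires −α(T_deep − T_surf) + β(S_deep − S_surf′) = 0.
S_surf′ = S_deep − (α/β)·ΔT = 36.09 − (1.9 × 10⁻⁴/8.1 × 10⁻⁴)·(+1.3) = 35.7851 psu.
Increase required: 35.7851 − 35.49 = 0.2951 psu.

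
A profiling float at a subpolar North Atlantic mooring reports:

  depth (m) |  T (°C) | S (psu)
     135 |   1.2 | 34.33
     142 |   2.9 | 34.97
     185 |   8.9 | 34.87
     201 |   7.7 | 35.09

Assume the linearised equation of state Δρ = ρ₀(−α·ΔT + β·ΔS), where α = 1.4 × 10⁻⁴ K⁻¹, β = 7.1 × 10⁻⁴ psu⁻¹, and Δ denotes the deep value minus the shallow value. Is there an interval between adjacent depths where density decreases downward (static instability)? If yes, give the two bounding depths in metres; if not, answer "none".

Evaluate Δρ/ρ₀ = −αΔT + βΔS across each adjacent pair:
  135–142 m: −αΔT+βΔS = −(1.4 × 10⁻⁴)(+1.7)+(7.1 × 10⁻⁴)(+0.64) = 2.2 × 10⁻⁴ → stable
  142–185 m: −αΔT+βΔS = −(1.4 × 10⁻⁴)(+6.0)+(7.1 × 10⁻⁴)(-0.10) = -9.1 × 10⁻⁴ → UNSTABLE
  185–201 m: −αΔT+βΔS = −(1.4 × 10⁻⁴)(-1.2)+(7.1 × 10⁻⁴)(+0.22) = 3.2 × 10⁻⁴ → stable
The 142–185 m interval has Δρ < 0: lighter water underlies denser water.

142–185 m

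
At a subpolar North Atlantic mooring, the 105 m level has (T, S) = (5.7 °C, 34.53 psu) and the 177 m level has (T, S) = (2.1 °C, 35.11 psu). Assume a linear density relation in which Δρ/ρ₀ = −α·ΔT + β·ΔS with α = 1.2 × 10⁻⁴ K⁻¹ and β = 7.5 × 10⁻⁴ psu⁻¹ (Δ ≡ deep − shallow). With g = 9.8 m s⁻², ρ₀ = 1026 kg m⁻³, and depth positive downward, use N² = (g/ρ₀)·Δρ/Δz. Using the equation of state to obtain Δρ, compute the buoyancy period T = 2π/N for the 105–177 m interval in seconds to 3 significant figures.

ΔT = -3.6 K, ΔS = +0.58 psu (deep − shallow).
Δρ/ρ₀ = −αΔT + βΔS = 4.32 × 10⁻⁴ + 4.35 × 10⁻⁴ = 8.67 × 10⁻⁴, so Δρ ≈ 0.8895 kg m⁻³.
N² = (g/ρ₀)·Δρ/Δz = g·(Δρ/ρ₀)/Δz = 9.8 × 8.67 × 10⁻⁴ / 72 = 1.1801 × 10⁻⁴ s⁻².
N = √(1.1801 × 10⁻⁴) = 0.010863 rad s⁻¹ → T = 2π/N = 578.40 s ≈ 578 s.

578 s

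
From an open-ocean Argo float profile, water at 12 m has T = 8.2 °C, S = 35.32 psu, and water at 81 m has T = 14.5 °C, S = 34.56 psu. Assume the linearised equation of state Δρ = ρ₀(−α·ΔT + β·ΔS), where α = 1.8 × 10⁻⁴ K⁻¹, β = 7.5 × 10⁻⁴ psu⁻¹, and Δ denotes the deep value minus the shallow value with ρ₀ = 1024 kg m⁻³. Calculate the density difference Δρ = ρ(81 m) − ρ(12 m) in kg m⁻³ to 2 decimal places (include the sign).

ΔT = +6.3 K, ΔS = -0.76 psu (deep − shallow).
Δρ/ρ₀ = −(1.8 × 10⁻⁴)(+6.3) + (7.5 × 10⁻⁴)(-0.76) = -1.704 × 10⁻³.
Δρ = 1024 × (-1.704 × 10⁻³) = -1.74 kg m⁻³.
Negative Δρ: lighter below, statically unstable.

-1.74 kg m⁻³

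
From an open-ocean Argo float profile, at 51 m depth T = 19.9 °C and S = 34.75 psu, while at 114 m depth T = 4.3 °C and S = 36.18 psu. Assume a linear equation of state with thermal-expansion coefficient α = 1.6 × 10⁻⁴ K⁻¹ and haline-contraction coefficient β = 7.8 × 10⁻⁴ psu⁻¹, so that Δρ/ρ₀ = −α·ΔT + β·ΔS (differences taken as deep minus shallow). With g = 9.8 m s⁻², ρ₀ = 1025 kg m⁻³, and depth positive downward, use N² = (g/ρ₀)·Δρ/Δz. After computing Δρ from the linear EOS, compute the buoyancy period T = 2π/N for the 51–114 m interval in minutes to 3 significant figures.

ΔT = -15.6 K, ΔS = +1.43 psu (deep − shallow).
Δρ/ρ₀ = −αΔT + βΔS = 2.496 × 10⁻³ + 1.1154 × 10⁻³ = 3.6114 × 10⁻³, so Δρ ≈ 3.702 kg m⁻³.
N² = (g/ρ₀)·Δρ/Δz = g·(Δρ/ρ₀)/Δz = 9.8 × 3.6114 × 10⁻³ / 63 = 5.6177 × 10⁻⁴ s⁻².
N = √(5.6177 × 10⁻⁴) = 0.023702 rad s⁻¹ → T = 2π/N = 265.09 s = 4.4182 min ≈ 4.42 min.

4.42 min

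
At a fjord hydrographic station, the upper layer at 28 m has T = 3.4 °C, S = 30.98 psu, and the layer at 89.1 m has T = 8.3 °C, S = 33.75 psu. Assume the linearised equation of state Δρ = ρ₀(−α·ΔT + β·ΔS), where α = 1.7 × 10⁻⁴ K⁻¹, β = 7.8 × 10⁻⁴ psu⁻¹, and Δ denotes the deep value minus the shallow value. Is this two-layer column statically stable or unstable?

ΔT = 8.3 − 3.4 = +4.9 K and ΔS = 33.75 − 30.98 = +2.77 psu (deep − shallow).
−αΔT = -8.33 × 10⁻⁴; βΔS = 2.1606 × 10⁻³; sum Δρ/ρ₀ = 1.3276 × 10⁻³.
Δρ/ρ₀ > 0, so Δρ > 0: deeper water is denser → statically stable.

stable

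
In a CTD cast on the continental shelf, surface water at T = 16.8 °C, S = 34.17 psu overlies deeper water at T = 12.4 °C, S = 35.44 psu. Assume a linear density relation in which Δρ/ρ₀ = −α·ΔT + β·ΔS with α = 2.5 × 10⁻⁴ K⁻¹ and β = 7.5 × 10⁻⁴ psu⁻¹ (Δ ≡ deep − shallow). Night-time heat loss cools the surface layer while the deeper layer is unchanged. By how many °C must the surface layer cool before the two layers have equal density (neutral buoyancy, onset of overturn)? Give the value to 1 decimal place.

Neutral buoyancy requires Δρ = 0, i.e. −α(T_deep − T_surf′) + β(S_deep − S_surf) = 0.
T_surf′ = T_deep − (β/α)·ΔS = 12.4 − (7.5 × 10⁻⁴/2.5 × 10⁻⁴)·(+1.27) = 8.590 °C.
Cooling required: 16.8 − (8.590) = 8.210 °C.

8.2 °C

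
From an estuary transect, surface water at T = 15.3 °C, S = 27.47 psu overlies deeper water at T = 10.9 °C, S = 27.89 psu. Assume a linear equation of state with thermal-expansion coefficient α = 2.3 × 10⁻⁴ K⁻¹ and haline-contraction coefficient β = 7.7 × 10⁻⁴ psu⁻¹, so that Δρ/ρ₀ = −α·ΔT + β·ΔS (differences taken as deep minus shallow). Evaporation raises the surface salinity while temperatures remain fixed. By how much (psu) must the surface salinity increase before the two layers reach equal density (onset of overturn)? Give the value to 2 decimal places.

Neutral buoyancy requires −α(T_deep − T_surf) + β(S_deep − S_surf′) = 0.
S_surf′ = S_deep − (α/β)·ΔT = 27.89 − (2.3 × 10⁻⁴/7.7 × 10⁻⁴)·(-4.4) = 29.2043 psu.
Increase required: 29.2043 − 27.47 = 1.7343 psu.

1.73 psu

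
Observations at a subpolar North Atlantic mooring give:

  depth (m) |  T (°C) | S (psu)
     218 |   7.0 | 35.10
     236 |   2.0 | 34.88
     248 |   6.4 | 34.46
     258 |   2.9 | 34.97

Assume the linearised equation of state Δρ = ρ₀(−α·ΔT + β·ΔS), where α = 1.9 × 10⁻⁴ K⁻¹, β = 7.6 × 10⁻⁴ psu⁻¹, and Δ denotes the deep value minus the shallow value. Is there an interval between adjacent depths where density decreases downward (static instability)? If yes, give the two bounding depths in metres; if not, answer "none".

Evaluate Δρ/ρ₀ = −αΔT + βΔS across each adjacent pair:
  218–236 m: −αΔT+βΔS = −(1.9 × 10⁻⁴)(-5.0)+(7.6 × 10⁻⁴)(-0.22) = 7.8 × 10⁻⁴ → stable
  236–248 m: −αΔT+βΔS = −(1.9 × 10⁻⁴)(+4.4)+(7.6 × 10⁻⁴)(-0.42) = -1.2 × 10⁻³ → UNSTABLE
  248–258 m: −αΔT+βΔS = −(1.9 × 10⁻⁴)(-3.5)+(7.6 × 10⁻⁴)(+0.51) = 1.1 × 10⁻³ → stable
The 236–248 m interval has Δρ < 0: lighter water underlies denser water.

236–248 m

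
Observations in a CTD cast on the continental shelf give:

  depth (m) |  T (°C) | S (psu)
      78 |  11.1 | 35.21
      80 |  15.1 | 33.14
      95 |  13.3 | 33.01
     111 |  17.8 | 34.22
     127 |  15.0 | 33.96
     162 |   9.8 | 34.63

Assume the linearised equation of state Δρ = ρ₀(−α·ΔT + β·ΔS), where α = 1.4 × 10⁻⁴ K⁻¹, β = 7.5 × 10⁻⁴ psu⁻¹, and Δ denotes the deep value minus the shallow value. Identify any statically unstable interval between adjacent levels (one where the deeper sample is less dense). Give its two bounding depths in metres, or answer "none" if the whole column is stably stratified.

Evaluate Δρ/ρ₀ = −αΔT + βΔS across each adjacent pair:
  78–80 m: −αΔT+βΔS = −(1.4 × 10⁻⁴)(+4.0)+(7.5 × 10⁻⁴)(-2.07) = -2.1 × 10⁻³ → UNSTABLE
  80–95 m: −αΔT+βΔS = −(1.4 × 10⁻⁴)(-1.8)+(7.5 × 10⁻⁴)(-0.13) = 1.5 × 10⁻⁴ → stable
  95–111 m: −αΔT+βΔS = −(1.4 × 10⁻⁴)(+4.5)+(7.5 × 10⁻⁴)(+1.21) = 2.8 × 10⁻⁴ → stable
  111–127 m: −αΔT+βΔS = −(1.4 × 10⁻⁴)(-2.8)+(7.5 × 10⁻⁴)(-0.26) = 2.0 × 10⁻⁴ → stable
  127–162 m: −αΔT+βΔS = −(1.4 × 10⁻⁴)(-5.2)+(7.5 × 10⁻⁴)(+0.67) = 1.2 × 10⁻³ → stable
The 78–80 m interval has Δρ < 0: lighter water underlies denser water.

78–80 m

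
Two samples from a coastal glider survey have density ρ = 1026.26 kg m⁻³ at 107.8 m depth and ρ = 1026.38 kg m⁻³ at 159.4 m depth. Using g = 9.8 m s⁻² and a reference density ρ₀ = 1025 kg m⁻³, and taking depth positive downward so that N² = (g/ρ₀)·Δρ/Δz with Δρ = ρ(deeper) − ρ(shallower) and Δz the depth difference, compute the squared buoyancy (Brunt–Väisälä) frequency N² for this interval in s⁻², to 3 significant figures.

2.22 × 10⁻⁵ s⁻²

Δρ = 1026.38 − 1026.26 = 0.12 kg m⁻³ over Δz = 159.4 − 107.8 = 51.6 m.
N² = (9.8/1025) × (0.12/51.6) = 2.2235 × 10⁻⁵ s⁻² ≈ 2.22 × 10⁻⁵ s⁻².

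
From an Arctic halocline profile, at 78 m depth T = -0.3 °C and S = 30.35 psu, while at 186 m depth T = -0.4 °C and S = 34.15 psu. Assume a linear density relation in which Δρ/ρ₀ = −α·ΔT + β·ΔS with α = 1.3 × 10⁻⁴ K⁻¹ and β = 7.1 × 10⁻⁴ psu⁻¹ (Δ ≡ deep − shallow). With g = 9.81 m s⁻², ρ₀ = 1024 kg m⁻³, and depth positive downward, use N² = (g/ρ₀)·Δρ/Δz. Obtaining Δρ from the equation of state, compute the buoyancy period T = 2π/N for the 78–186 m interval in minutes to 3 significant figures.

ΔT = -0.1 K, ΔS = +3.80 psu (deep − shallow).
Δρ/ρ₀ = −αΔT + βΔS = 1.30 × 10⁻⁵ + 2.698 × 10⁻³ = 2.711 × 10⁻³, so Δρ ≈ 2.776 kg m⁻³.
N² = (g/ρ₀)·Δρ/Δz = g·(Δρ/ρ₀)/Δz = 9.81 × 2.711 × 10⁻³ / 108 = 2.4625 × 10⁻⁴ s⁻².
N = √(2.4625 × 10⁻⁴) = 0.015692 rad s⁻¹ → T = 2π/N = 400.41 s = 6.6735 min ≈ 6.67 min.

6.67 min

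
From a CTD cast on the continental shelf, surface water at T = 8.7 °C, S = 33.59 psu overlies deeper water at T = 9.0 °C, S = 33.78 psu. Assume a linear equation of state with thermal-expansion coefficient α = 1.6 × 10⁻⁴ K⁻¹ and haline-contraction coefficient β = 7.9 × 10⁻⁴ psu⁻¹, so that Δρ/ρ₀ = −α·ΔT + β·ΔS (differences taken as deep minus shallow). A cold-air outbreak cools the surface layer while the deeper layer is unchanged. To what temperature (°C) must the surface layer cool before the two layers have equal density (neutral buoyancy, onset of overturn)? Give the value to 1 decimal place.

8.1 °C

Neutral buoyancy requires Δρ = 0, i.e. −α(T_deep − T_surf′) + β(S_deep − S_surf) = 0.
T_surf′ = T_deep − (β/α)·ΔS = 9.0 − (7.9 × 10⁻⁴/1.6 × 10⁻⁴)·(+0.19) = 8.062 °C.
Cooling required: 8.7 − (8.062) = 0.638 °C.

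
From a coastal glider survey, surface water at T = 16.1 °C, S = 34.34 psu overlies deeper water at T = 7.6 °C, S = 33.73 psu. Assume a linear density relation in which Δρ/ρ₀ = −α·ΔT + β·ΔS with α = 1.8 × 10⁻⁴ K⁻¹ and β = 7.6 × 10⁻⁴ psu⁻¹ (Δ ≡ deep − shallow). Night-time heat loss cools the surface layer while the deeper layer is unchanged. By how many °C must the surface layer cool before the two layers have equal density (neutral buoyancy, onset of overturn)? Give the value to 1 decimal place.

5.9 °C

Neutral buoyancy requires Δρ = 0, i.e. −α(T_deep − T_surf′) + β(S_deep − S_surf) = 0.
T_surf′ = T_deep − (β/α)·ΔS = 7.6 − (7.6 × 10⁻⁴/1.8 × 10⁻⁴)·(-0.61) = 10.176 °C.
Cooling required: 16.1 − (10.176) = 5.924 °C.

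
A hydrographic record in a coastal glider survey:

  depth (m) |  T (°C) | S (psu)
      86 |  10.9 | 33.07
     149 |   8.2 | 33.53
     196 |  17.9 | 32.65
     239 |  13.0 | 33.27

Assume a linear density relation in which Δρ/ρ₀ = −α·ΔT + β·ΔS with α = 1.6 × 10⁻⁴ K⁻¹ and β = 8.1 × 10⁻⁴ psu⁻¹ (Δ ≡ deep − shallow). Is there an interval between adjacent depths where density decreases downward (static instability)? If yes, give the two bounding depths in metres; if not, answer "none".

149–196 m

Evaluate Δρ/ρ₀ = −αΔT + βΔS across each adjacent pair:
  86–149 m: −αΔT+βΔS = −(1.6 × 10⁻⁴)(-2.7)+(8.1 × 10⁻⁴)(+0.46) = 8.0 × 10⁻⁴ → stable
  149–196 m: −αΔT+βΔS = −(1.6 × 10⁻⁴)(+9.7)+(8.1 × 10⁻⁴)(-0.88) = -2.3 × 10⁻³ → UNSTABLE
  196–239 m: −αΔT+βΔS = −(1.6 × 10⁻⁴)(-4.9)+(8.1 × 10⁻⁴)(+0.62) = 1.3 × 10⁻³ → stable
The 149–196 m interval has Δρ < 0: lighter water underlies denser water.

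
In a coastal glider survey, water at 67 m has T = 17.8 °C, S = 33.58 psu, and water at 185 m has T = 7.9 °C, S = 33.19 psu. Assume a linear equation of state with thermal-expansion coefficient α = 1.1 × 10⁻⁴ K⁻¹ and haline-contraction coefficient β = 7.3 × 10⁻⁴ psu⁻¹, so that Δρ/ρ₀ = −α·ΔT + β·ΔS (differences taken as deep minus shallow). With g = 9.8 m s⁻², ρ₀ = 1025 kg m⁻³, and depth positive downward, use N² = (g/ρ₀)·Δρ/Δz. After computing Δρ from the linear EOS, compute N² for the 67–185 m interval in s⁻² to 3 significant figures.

ΔT = -9.9 K, ΔS = -0.39 psu (deep − shallow).
Δρ/ρ₀ = −αΔT + βΔS = 1.089 × 10⁻³ − 2.847 × 10⁻⁴ = 8.043 × 10⁻⁴, so Δρ ≈ 0.8244 kg m⁻³.
N² = (g/ρ₀)·Δρ/Δz = g·(Δρ/ρ₀)/Δz = 9.8 × 8.043 × 10⁻⁴ / 118 = 6.6798 × 10⁻⁵ s⁻² ≈ 6.68 × 10⁻⁵ s⁻².

6.68 × 10⁻⁵ s⁻²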